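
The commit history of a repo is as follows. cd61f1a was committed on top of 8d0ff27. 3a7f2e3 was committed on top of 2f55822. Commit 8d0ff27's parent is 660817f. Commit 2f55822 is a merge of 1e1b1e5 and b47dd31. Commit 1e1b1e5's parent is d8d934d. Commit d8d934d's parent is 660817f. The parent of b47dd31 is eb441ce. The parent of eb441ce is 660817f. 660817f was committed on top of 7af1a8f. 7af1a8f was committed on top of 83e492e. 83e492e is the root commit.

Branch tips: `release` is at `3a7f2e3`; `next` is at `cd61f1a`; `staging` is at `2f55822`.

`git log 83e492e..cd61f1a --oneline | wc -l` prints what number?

4

Reachable from cd61f1a: {660817f, 7af1a8f, 83e492e, 8d0ff27, cd61f1a}.
Reachable from 83e492e: {83e492e}.
In cd61f1a's history but not 83e492e's: {660817f, 7af1a8f, 8d0ff27, cd61f1a} — 4 commits.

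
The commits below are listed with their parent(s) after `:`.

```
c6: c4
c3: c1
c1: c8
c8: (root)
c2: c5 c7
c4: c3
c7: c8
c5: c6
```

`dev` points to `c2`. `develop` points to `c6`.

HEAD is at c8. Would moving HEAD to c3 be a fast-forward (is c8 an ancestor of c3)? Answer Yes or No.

Yes

A fast-forward from c8 to c3 is possible iff c8 is an ancestor of c3.
Ancestors of c3: {c1, c3, c8}.
c8 is among them, so fast-forward is possible.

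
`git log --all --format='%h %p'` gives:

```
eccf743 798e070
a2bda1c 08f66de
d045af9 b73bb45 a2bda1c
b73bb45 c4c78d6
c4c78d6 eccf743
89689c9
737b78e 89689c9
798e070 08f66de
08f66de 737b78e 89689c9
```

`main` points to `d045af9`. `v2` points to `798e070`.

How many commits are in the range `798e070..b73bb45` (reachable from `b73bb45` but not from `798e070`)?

Reachable from b73bb45: {08f66de, 737b78e, 798e070, 89689c9, b73bb45, c4c78d6, eccf743}.
Reachable from 798e070: {08f66de, 737b78e, 798e070, 89689c9}.
In b73bb45's history but not 798e070's: {b73bb45, c4c78d6, eccf743} — 3 commits.

3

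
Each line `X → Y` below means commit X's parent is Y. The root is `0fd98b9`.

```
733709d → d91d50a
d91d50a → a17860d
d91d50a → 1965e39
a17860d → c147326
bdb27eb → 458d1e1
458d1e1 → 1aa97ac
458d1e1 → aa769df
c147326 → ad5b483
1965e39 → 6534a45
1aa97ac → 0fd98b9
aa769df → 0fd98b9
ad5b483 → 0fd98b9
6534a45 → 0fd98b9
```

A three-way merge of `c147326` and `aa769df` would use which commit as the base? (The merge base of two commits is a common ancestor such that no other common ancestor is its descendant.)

0fd98b9

Ancestors of c147326: {0fd98b9, ad5b483, c147326}.
Ancestors of aa769df: {0fd98b9, aa769df}.
Common ancestors: {0fd98b9}.
The only common ancestor is 0fd98b9, so it is the merge base.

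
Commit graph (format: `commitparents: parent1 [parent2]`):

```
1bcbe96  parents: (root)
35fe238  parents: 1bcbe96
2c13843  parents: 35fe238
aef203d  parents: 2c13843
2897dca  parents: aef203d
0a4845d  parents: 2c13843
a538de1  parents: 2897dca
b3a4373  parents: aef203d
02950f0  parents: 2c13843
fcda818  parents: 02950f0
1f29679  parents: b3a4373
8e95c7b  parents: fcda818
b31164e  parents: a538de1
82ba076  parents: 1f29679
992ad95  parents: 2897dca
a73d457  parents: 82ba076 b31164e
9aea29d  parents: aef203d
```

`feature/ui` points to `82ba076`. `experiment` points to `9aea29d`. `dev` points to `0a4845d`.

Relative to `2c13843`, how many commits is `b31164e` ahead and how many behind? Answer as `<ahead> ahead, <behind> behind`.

4 ahead, 0 behind

Reachable from b31164e: {1bcbe96, 2897dca, 2c13843, 35fe238, a538de1, aef203d, b31164e}.
Reachable from 2c13843: {1bcbe96, 2c13843, 35fe238}.
Only in b31164e's history (ahead): {2897dca, a538de1, aef203d, b31164e} — 4.
Only in 2c13843's history (behind): {} — 0.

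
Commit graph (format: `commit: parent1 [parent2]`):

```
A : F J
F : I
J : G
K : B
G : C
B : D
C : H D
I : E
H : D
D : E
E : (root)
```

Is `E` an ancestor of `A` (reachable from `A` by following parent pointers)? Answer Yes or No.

Ancestors of A (commits reachable by following parents): {A, C, D, E, F, G, H, I, J}.
E is in that set, so it is an ancestor of A.

Yes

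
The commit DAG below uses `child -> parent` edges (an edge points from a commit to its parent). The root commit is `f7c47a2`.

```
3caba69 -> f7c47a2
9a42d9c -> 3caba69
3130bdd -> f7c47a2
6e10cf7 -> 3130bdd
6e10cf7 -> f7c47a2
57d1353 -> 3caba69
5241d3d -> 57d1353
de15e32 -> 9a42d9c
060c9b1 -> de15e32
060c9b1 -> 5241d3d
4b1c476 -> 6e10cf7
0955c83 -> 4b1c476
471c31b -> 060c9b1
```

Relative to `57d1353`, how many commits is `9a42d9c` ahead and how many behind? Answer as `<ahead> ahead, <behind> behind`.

1 ahead, 1 behind

Reachable from 9a42d9c: {3caba69, 9a42d9c, f7c47a2}.
Reachable from 57d1353: {3caba69, 57d1353, f7c47a2}.
Only in 9a42d9c's history (ahead): {9a42d9c} — 1.
Only in 57d1353's history (behind): {57d1353} — 1.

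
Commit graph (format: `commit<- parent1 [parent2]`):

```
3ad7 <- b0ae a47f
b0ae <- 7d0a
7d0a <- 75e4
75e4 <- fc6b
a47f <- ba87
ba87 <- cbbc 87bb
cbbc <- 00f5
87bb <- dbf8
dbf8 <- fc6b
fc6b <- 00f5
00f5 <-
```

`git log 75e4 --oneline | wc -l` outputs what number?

3

Walking parent pointers from 75e4: reachable set = {00f5, 75e4, fc6b}.
That is 3 commits.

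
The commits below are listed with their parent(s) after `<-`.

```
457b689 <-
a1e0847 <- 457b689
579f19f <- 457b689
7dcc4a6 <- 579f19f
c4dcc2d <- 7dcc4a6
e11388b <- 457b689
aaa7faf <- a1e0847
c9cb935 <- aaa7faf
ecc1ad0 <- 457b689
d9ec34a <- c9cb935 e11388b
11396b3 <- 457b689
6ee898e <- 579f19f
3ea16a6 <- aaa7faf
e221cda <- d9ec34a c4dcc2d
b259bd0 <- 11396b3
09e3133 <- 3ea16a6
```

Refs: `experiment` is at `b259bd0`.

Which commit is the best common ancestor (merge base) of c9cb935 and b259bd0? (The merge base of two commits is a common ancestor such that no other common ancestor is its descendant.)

Ancestors of c9cb935: {457b689, a1e0847, aaa7faf, c9cb935}.
Ancestors of b259bd0: {11396b3, 457b689, b259bd0}.
Common ancestors: {457b689}.
The only common ancestor is 457b689, so it is the merge base.

457b689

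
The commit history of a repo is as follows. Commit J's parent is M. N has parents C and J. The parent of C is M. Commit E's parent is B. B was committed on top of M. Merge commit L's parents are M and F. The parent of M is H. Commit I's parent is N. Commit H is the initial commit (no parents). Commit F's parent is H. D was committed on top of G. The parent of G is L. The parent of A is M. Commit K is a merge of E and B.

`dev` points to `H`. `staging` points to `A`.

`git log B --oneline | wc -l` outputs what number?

3

Walking parent pointers from B: reachable set = {B, H, M}.
That is 3 commits.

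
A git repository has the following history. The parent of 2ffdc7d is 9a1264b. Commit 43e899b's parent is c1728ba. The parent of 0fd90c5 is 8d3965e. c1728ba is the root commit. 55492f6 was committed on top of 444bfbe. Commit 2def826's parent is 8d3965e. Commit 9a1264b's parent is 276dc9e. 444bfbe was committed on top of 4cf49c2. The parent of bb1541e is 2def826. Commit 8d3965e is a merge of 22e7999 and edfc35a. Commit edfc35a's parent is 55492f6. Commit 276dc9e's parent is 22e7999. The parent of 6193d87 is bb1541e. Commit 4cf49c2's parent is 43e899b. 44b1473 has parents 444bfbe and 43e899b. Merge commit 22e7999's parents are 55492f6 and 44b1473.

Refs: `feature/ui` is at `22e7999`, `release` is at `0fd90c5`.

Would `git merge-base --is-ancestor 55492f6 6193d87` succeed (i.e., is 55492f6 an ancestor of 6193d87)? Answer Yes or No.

Ancestors of 6193d87 (commits reachable by following parents): {22e7999, 2def826, 43e899b, 444bfbe, 44b1473, 4cf49c2, 55492f6, 6193d87, 8d3965e, bb1541e, c1728ba, edfc35a}.
55492f6 is in that set, so it is an ancestor of 6193d87.

Yes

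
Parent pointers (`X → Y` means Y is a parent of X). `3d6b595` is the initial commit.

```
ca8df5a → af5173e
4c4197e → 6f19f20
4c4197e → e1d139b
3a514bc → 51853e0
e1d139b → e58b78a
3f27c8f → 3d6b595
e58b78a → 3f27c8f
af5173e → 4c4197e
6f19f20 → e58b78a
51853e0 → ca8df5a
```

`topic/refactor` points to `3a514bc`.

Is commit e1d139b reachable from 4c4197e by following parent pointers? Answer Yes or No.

Yes

Ancestors of 4c4197e (commits reachable by following parents): {3d6b595, 3f27c8f, 4c4197e, 6f19f20, e1d139b, e58b78a}.
e1d139b is in that set, so it is an ancestor of 4c4197e.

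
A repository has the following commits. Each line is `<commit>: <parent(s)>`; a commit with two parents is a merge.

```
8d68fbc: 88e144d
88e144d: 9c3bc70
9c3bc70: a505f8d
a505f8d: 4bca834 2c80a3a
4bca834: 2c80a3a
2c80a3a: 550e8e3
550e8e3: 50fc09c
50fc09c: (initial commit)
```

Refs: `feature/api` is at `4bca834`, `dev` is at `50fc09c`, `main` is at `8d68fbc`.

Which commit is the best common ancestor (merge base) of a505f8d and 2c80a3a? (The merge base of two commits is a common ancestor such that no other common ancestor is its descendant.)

Ancestors of a505f8d: {2c80a3a, 4bca834, 50fc09c, 550e8e3, a505f8d}.
Ancestors of 2c80a3a: {2c80a3a, 50fc09c, 550e8e3}.
Common ancestors: {2c80a3a, 50fc09c, 550e8e3}.
Among these, 2c80a3a is not an ancestor of any other common ancestor — it is the merge base.

2c80a3a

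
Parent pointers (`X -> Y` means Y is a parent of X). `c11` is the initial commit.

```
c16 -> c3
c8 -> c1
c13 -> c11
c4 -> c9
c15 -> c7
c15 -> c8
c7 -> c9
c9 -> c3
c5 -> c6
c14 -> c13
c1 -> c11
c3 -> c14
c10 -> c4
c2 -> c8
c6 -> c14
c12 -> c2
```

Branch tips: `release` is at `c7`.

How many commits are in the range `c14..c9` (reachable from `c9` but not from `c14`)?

Reachable from c9: {c11, c13, c14, c3, c9}.
Reachable from c14: {c11, c13, c14}.
In c9's history but not c14's: {c3, c9} — 2 commits.

2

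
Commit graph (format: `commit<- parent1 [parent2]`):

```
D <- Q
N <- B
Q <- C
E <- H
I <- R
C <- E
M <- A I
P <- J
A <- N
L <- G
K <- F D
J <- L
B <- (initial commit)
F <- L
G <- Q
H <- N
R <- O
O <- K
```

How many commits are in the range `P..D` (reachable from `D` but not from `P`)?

Reachable from D: {B, C, D, E, H, N, Q}.
Reachable from P: {B, C, E, G, H, J, L, N, P, Q}.
In D's history but not P's: {D} — 1 commit.

1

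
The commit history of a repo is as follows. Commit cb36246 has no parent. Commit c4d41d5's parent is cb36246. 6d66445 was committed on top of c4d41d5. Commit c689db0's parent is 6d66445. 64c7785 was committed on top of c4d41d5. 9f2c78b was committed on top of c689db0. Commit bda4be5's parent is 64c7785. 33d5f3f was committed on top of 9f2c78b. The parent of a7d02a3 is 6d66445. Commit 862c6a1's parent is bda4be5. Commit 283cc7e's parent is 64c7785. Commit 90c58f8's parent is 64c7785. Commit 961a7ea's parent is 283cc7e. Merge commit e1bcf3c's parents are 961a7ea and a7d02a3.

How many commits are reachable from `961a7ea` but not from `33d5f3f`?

Reachable from 961a7ea: {283cc7e, 64c7785, 961a7ea, c4d41d5, cb36246}.
Reachable from 33d5f3f: {33d5f3f, 6d66445, 9f2c78b, c4d41d5, c689db0, cb36246}.
In 961a7ea's history but not 33d5f3f's: {283cc7e, 64c7785, 961a7ea} — 3 commits.

3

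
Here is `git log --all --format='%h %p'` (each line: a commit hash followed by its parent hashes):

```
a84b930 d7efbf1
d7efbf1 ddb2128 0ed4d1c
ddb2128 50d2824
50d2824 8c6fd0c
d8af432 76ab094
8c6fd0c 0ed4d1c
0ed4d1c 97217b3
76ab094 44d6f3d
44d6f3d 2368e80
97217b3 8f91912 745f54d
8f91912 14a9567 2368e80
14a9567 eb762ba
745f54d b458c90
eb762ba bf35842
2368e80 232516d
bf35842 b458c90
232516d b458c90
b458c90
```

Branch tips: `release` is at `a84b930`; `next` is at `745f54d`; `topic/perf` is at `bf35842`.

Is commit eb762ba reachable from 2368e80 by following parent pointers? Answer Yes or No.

Ancestors of 2368e80: {232516d, 2368e80, b458c90}.
eb762ba is not in that set, so it is not an ancestor of 2368e80.

No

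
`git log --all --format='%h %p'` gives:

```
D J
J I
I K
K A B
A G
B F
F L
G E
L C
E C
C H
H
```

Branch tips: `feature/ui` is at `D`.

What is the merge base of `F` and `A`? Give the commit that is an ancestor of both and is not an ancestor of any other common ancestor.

C

Ancestors of F: {C, F, H, L}.
Ancestors of A: {A, C, E, G, H}.
Common ancestors: {C, H}.
Among these, C is not an ancestor of any other common ancestor — it is the merge base.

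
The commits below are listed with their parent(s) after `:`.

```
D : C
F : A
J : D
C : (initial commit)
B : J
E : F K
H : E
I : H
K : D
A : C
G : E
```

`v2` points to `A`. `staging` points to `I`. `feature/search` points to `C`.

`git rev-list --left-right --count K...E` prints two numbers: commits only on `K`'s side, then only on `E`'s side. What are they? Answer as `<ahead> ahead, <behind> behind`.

0 ahead, 3 behind

Reachable from K: {C, D, K}.
Reachable from E: {A, C, D, E, F, K}.
Only in K's history (ahead): {} — 0.
Only in E's history (behind): {A, E, F} — 3.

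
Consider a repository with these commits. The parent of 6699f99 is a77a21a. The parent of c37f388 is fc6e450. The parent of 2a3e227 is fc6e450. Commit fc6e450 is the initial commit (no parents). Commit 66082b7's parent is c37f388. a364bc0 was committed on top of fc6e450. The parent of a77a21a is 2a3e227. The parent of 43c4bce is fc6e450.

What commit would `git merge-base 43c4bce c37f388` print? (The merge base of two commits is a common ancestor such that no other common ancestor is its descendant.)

Ancestors of 43c4bce: {43c4bce, fc6e450}.
Ancestors of c37f388: {c37f388, fc6e450}.
Common ancestors: {fc6e450}.
The only common ancestor is fc6e450, so it is the merge base.

fc6e450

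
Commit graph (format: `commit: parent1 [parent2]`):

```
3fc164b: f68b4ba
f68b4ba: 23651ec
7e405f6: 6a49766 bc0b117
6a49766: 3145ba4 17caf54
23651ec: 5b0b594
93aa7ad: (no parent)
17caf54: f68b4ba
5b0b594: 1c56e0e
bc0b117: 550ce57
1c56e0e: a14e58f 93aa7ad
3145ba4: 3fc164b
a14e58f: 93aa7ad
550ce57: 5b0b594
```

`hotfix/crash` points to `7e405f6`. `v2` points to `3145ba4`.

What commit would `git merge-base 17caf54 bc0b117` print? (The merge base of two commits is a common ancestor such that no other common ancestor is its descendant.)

5b0b594

Ancestors of 17caf54: {17caf54, 1c56e0e, 23651ec, 5b0b594, 93aa7ad, a14e58f, f68b4ba}.
Ancestors of bc0b117: {1c56e0e, 550ce57, 5b0b594, 93aa7ad, a14e58f, bc0b117}.
Common ancestors: {1c56e0e, 5b0b594, 93aa7ad, a14e58f}.
Among these, 5b0b594 is not an ancestor of any other common ancestor — it is the merge base.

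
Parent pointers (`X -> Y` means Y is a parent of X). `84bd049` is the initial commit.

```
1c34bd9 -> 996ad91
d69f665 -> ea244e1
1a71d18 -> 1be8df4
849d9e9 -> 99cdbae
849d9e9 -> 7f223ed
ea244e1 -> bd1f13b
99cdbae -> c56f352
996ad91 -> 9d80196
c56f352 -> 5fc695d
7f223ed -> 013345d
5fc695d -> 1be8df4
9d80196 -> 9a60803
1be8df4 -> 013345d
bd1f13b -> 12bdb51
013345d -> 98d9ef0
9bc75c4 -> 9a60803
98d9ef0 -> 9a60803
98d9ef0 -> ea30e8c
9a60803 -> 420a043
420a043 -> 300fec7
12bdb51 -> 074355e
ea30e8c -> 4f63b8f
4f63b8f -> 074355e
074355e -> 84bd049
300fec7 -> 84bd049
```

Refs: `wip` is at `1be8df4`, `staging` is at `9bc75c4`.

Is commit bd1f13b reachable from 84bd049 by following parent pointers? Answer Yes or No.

No

Ancestors of 84bd049: {84bd049}.
bd1f13b is not in that set, so it is not an ancestor of 84bd049.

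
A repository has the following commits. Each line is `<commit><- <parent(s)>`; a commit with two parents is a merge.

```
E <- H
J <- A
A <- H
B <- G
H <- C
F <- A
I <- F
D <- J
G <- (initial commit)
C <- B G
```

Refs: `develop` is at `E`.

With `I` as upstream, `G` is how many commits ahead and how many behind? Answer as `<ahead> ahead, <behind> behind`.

Reachable from G: {G}.
Reachable from I: {A, B, C, F, G, H, I}.
Only in G's history (ahead): {} — 0.
Only in I's history (behind): {A, B, C, F, H, I} — 6.

0 ahead, 6 behind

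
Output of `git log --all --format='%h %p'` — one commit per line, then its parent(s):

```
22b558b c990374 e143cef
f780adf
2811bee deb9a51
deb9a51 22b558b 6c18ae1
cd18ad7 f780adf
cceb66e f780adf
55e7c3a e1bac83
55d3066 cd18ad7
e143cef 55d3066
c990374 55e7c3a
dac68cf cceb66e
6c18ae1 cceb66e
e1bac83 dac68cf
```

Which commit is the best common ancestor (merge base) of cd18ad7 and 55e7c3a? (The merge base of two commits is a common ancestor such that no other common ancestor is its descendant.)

Ancestors of cd18ad7: {cd18ad7, f780adf}.
Ancestors of 55e7c3a: {55e7c3a, cceb66e, dac68cf, e1bac83, f780adf}.
Common ancestors: {f780adf}.
The only common ancestor is f780adf, so it is the merge base.

f780adf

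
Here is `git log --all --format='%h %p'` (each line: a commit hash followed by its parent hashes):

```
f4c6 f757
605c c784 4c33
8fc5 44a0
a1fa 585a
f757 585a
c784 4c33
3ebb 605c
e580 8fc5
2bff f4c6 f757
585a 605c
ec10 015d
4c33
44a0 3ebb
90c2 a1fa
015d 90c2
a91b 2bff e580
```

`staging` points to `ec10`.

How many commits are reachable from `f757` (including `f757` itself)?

Walking parent pointers from f757: reachable set = {4c33, 585a, 605c, c784, f757}.
That is 5 commits.

5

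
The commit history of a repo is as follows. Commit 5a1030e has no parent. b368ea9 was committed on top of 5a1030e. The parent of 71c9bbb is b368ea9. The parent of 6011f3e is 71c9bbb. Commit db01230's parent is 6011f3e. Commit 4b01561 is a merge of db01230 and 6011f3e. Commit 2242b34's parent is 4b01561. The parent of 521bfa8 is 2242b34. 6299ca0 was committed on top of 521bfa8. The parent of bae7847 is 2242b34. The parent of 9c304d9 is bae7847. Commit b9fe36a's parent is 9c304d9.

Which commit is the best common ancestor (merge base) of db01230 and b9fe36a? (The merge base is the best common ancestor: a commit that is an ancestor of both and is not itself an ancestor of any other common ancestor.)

db01230

Ancestors of db01230: {5a1030e, 6011f3e, 71c9bbb, b368ea9, db01230}.
Ancestors of b9fe36a: {2242b34, 4b01561, 5a1030e, 6011f3e, 71c9bbb, 9c304d9, b368ea9, b9fe36a, bae7847, db01230}.
Common ancestors: {5a1030e, 6011f3e, 71c9bbb, b368ea9, db01230}.
Among these, db01230 is not an ancestor of any other common ancestor — it is the merge base.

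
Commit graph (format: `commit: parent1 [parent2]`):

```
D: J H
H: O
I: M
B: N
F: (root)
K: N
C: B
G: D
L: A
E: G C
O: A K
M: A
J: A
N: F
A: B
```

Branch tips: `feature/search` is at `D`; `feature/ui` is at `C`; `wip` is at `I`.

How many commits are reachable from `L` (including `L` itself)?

Walking parent pointers from L: reachable set = {A, B, F, L, N}.
That is 5 commits.

5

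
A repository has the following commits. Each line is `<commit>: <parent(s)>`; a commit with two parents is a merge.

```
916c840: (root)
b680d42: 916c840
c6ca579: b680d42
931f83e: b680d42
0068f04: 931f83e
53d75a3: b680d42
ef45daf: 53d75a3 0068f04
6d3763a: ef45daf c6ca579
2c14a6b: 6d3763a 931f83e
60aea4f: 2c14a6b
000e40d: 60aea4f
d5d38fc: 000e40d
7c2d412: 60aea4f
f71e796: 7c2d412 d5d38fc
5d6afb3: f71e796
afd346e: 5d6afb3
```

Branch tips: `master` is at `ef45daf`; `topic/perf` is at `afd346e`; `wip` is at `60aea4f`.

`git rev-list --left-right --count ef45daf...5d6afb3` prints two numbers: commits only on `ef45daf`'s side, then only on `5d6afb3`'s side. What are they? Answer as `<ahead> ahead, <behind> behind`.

0 ahead, 9 behind

Reachable from ef45daf: {0068f04, 53d75a3, 916c840, 931f83e, b680d42, ef45daf}.
Reachable from 5d6afb3: {000e40d, 0068f04, 2c14a6b, 53d75a3, 5d6afb3, 60aea4f, 6d3763a, 7c2d412, 916c840, 931f83e, b680d42, c6ca579, d5d38fc, ef45daf, f71e796}.
Only in ef45daf's history (ahead): {} — 0.
Only in 5d6afb3's history (behind): {000e40d, 2c14a6b, 5d6afb3, 60aea4f, 6d3763a, 7c2d412, c6ca579, d5d38fc, f71e796} — 9.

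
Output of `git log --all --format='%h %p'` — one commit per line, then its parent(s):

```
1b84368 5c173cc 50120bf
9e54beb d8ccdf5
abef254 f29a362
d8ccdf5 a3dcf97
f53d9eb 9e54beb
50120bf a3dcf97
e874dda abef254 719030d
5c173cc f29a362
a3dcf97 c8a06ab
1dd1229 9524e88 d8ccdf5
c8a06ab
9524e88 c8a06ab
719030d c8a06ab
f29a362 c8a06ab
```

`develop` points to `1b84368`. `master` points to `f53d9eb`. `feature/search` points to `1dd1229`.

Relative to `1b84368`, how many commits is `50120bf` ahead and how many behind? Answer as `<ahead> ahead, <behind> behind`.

Reachable from 50120bf: {50120bf, a3dcf97, c8a06ab}.
Reachable from 1b84368: {1b84368, 50120bf, 5c173cc, a3dcf97, c8a06ab, f29a362}.
Only in 50120bf's history (ahead): {} — 0.
Only in 1b84368's history (behind): {1b84368, 5c173cc, f29a362} — 3.

0 ahead, 3 behind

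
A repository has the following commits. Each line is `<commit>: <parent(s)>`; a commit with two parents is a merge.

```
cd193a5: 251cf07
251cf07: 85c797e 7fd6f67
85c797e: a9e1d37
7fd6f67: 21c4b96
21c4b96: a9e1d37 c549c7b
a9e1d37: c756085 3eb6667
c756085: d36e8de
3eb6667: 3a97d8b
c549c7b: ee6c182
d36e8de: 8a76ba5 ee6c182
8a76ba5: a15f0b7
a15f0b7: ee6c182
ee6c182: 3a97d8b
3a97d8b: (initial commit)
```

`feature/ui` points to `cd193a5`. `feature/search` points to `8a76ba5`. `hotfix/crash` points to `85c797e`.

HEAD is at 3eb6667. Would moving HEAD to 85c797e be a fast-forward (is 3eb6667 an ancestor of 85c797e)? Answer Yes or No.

A fast-forward from 3eb6667 to 85c797e is possible iff 3eb6667 is an ancestor of 85c797e.
Ancestors of 85c797e: {3a97d8b, 3eb6667, 85c797e, 8a76ba5, a15f0b7, a9e1d37, c756085, d36e8de, ee6c182}.
3eb6667 is among them, so fast-forward is possible.

Yes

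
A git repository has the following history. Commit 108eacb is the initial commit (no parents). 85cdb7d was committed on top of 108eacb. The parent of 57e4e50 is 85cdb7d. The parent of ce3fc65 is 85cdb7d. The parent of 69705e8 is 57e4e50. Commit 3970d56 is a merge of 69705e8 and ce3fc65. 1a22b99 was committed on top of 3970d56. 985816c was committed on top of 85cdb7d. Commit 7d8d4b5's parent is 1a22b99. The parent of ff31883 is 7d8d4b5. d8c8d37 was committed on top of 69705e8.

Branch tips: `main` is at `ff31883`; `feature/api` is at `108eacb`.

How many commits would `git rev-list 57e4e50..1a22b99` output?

4

Reachable from 1a22b99: {108eacb, 1a22b99, 3970d56, 57e4e50, 69705e8, 85cdb7d, ce3fc65}.
Reachable from 57e4e50: {108eacb, 57e4e50, 85cdb7d}.
In 1a22b99's history but not 57e4e50's: {1a22b99, 3970d56, 69705e8, ce3fc65} — 4 commits.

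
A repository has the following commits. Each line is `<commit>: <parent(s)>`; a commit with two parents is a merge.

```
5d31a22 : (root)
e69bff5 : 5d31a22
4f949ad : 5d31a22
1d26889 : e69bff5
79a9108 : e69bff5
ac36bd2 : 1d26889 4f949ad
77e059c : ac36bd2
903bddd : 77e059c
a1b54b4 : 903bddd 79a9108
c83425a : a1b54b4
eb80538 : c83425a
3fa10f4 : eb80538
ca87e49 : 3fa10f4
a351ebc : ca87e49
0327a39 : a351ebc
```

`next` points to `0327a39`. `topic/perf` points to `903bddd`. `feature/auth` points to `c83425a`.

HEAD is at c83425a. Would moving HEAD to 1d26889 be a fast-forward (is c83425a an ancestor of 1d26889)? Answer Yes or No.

A fast-forward from c83425a to 1d26889 is possible iff c83425a is an ancestor of 1d26889.
Ancestors of 1d26889: {1d26889, 5d31a22, e69bff5}.
c83425a is not among them, so fast-forward is not possible.

No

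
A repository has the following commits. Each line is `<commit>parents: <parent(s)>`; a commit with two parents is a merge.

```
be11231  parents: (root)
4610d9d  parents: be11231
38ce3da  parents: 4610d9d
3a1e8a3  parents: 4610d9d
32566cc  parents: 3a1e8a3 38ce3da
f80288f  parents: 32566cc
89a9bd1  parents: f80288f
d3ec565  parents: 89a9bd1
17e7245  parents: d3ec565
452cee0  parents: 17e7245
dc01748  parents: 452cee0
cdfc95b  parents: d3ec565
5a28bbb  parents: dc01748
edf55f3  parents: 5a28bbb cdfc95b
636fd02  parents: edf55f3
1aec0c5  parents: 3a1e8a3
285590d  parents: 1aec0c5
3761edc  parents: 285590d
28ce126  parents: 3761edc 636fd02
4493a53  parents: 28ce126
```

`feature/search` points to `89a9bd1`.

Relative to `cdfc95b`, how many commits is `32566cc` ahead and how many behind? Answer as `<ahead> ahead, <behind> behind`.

Reachable from 32566cc: {32566cc, 38ce3da, 3a1e8a3, 4610d9d, be11231}.
Reachable from cdfc95b: {32566cc, 38ce3da, 3a1e8a3, 4610d9d, 89a9bd1, be11231, cdfc95b, d3ec565, f80288f}.
Only in 32566cc's history (ahead): {} — 0.
Only in cdfc95b's history (behind): {89a9bd1, cdfc95b, d3ec565, f80288f} — 4.

0 ahead, 4 behind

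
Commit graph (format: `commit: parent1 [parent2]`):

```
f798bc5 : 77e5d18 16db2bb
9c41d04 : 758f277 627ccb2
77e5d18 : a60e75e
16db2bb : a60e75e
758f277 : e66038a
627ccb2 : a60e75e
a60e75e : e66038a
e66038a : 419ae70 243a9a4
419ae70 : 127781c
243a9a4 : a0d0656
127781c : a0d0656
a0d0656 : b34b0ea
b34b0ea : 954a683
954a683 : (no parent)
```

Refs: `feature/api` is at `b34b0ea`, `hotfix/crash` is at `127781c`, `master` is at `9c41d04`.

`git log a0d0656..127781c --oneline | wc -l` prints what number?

1

Reachable from 127781c: {127781c, 954a683, a0d0656, b34b0ea}.
Reachable from a0d0656: {954a683, a0d0656, b34b0ea}.
In 127781c's history but not a0d0656's: {127781c} — 1 commit.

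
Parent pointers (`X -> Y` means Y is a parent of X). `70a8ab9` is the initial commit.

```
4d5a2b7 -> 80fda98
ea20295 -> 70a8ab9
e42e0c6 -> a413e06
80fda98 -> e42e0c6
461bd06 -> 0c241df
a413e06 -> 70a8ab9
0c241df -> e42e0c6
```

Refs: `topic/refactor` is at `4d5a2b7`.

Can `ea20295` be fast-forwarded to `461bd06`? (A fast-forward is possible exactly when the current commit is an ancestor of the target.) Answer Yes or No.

A fast-forward from ea20295 to 461bd06 is possible iff ea20295 is an ancestor of 461bd06.
Ancestors of 461bd06: {0c241df, 461bd06, 70a8ab9, a413e06, e42e0c6}.
ea20295 is not among them, so fast-forward is not possible.

No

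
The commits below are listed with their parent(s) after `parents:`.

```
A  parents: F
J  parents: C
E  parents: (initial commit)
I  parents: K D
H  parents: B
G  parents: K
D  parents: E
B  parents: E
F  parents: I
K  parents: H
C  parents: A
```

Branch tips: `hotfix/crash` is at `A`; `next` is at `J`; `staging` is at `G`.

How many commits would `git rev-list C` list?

9

Walking parent pointers from C: reachable set = {A, B, C, D, E, F, H, I, K}.
That is 9 commits.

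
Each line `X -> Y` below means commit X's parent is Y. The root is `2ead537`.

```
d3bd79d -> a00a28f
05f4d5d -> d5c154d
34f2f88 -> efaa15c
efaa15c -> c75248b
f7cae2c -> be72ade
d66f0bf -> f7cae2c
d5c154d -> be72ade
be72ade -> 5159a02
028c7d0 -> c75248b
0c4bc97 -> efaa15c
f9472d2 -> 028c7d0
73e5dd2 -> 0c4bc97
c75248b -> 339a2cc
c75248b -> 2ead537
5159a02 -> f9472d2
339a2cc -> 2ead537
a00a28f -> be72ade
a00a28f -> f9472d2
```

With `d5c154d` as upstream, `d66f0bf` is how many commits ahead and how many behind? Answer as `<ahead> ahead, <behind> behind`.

2 ahead, 1 behind

Reachable from d66f0bf: {028c7d0, 2ead537, 339a2cc, 5159a02, be72ade, c75248b, d66f0bf, f7cae2c, f9472d2}.
Reachable from d5c154d: {028c7d0, 2ead537, 339a2cc, 5159a02, be72ade, c75248b, d5c154d, f9472d2}.
Only in d66f0bf's history (ahead): {d66f0bf, f7cae2c} — 2.
Only in d5c154d's history (behind): {d5c154d} — 1.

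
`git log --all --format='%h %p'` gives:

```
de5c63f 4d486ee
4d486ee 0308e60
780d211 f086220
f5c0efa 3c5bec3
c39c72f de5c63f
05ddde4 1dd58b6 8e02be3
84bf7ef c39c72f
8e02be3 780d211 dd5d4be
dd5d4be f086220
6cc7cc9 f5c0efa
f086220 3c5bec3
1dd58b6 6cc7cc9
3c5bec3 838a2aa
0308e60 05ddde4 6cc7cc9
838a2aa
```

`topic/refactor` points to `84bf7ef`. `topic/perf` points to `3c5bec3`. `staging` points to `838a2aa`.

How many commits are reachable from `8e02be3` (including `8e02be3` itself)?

Walking parent pointers from 8e02be3: reachable set = {3c5bec3, 780d211, 838a2aa, 8e02be3, dd5d4be, f086220}.
That is 6 commits.

6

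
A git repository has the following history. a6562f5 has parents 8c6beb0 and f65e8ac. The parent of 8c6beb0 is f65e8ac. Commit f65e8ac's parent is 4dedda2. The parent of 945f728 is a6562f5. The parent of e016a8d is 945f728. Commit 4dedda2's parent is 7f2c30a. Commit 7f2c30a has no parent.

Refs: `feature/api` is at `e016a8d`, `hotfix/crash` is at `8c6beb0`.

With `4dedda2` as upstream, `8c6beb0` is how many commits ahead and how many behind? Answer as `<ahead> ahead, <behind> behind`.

2 ahead, 0 behind

Reachable from 8c6beb0: {4dedda2, 7f2c30a, 8c6beb0, f65e8ac}.
Reachable from 4dedda2: {4dedda2, 7f2c30a}.
Only in 8c6beb0's history (ahead): {8c6beb0, f65e8ac} — 2.
Only in 4dedda2's history (behind): {} — 0.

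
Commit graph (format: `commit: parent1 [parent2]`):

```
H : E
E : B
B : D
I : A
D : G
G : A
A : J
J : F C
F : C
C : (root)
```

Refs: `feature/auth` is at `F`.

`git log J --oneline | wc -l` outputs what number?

Walking parent pointers from J: reachable set = {C, F, J}.
That is 3 commits.

3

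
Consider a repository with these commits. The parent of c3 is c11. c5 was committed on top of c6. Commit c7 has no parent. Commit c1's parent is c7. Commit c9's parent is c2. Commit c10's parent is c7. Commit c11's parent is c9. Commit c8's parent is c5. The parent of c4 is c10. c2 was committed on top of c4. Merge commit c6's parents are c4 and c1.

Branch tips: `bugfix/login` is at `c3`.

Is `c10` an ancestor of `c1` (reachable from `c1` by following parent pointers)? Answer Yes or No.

No

Ancestors of c1: {c1, c7}.
c10 is not in that set, so it is not an ancestor of c1.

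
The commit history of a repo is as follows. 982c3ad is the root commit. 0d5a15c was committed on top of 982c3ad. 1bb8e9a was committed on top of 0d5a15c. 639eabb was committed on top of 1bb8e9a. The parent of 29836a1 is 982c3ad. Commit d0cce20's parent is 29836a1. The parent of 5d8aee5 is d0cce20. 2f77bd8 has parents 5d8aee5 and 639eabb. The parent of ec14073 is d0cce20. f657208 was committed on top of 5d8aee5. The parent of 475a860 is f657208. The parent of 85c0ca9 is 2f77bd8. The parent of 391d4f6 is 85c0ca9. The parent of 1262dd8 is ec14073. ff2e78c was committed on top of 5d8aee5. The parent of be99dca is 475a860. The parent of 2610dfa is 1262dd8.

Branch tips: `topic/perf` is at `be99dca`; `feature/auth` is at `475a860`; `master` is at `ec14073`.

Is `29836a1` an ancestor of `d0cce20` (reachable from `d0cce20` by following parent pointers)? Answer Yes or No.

Ancestors of d0cce20 (commits reachable by following parents): {29836a1, 982c3ad, d0cce20}.
29836a1 is in that set, so it is an ancestor of d0cce20.

Yes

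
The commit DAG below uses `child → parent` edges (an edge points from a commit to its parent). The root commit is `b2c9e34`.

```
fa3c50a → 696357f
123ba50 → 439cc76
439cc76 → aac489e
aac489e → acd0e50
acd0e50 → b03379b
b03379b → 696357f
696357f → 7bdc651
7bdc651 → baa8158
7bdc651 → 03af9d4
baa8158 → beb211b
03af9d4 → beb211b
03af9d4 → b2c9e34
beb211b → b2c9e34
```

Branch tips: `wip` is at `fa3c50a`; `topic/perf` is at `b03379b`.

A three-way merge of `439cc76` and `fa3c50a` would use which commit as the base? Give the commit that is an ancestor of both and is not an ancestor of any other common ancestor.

Ancestors of 439cc76: {03af9d4, 439cc76, 696357f, 7bdc651, aac489e, acd0e50, b03379b, b2c9e34, baa8158, beb211b}.
Ancestors of fa3c50a: {03af9d4, 696357f, 7bdc651, b2c9e34, baa8158, beb211b, fa3c50a}.
Common ancestors: {03af9d4, 696357f, 7bdc651, b2c9e34, baa8158, beb211b}.
Among these, 696357f is not an ancestor of any other common ancestor — it is the merge base.

696357f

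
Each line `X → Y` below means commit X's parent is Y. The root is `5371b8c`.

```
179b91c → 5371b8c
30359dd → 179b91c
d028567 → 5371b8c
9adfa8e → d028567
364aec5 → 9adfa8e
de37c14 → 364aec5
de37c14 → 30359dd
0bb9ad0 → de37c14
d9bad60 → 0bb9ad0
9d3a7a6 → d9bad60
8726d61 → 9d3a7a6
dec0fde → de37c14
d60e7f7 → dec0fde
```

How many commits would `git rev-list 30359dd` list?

Walking parent pointers from 30359dd: reachable set = {179b91c, 30359dd, 5371b8c}.
That is 3 commits.

3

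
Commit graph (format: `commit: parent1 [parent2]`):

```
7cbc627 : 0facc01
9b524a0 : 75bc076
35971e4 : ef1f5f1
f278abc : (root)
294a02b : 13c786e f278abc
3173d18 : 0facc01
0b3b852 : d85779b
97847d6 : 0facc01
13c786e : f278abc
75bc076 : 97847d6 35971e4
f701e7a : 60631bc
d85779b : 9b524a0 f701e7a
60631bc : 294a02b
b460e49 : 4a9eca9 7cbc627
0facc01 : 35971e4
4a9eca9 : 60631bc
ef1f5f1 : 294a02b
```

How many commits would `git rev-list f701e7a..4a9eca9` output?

1

Reachable from 4a9eca9: {13c786e, 294a02b, 4a9eca9, 60631bc, f278abc}.
Reachable from f701e7a: {13c786e, 294a02b, 60631bc, f278abc, f701e7a}.
In 4a9eca9's history but not f701e7a's: {4a9eca9} — 1 commit.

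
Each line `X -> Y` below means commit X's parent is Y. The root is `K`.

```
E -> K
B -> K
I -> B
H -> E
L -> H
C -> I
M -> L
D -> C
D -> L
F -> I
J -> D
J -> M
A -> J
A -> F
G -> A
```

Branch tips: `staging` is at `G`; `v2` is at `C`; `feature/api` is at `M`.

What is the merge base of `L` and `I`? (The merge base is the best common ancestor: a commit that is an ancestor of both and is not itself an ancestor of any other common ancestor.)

Ancestors of L: {E, H, K, L}.
Ancestors of I: {B, I, K}.
Common ancestors: {K}.
The only common ancestor is K, so it is the merge base.

K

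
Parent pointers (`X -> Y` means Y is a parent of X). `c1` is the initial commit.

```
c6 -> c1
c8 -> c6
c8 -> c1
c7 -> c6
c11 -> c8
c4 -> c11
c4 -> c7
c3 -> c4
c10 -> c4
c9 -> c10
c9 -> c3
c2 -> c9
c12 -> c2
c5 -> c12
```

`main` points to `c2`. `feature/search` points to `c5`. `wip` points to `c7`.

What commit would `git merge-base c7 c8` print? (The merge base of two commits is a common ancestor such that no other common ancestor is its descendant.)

c6

Ancestors of c7: {c1, c6, c7}.
Ancestors of c8: {c1, c6, c8}.
Common ancestors: {c1, c6}.
Among these, c6 is not an ancestor of any other common ancestor — it is the merge base.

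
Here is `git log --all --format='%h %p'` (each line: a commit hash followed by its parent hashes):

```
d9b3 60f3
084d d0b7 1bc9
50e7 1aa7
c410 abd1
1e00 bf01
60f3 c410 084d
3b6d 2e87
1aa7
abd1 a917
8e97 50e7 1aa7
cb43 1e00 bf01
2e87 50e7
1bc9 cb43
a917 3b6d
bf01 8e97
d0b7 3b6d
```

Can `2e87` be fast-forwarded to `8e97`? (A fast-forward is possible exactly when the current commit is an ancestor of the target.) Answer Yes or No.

A fast-forward from 2e87 to 8e97 is possible iff 2e87 is an ancestor of 8e97.
Ancestors of 8e97: {1aa7, 50e7, 8e97}.
2e87 is not among them, so fast-forward is not possible.

No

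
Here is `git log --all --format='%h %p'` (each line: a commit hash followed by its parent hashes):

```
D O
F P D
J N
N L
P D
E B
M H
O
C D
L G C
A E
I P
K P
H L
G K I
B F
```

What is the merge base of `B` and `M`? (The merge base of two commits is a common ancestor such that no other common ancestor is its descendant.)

Ancestors of B: {B, D, F, O, P}.
Ancestors of M: {C, D, G, H, I, K, L, M, O, P}.
Common ancestors: {D, O, P}.
Among these, P is not an ancestor of any other common ancestor — it is the merge base.

P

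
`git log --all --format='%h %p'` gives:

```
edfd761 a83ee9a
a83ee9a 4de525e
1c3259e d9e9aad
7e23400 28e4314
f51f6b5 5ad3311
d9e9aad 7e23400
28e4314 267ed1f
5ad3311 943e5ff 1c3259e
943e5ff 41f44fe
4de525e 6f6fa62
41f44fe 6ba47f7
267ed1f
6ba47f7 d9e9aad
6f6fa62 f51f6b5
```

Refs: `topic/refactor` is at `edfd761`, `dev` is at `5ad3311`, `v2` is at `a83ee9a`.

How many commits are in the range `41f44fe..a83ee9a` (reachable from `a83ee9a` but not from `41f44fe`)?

Reachable from a83ee9a: {1c3259e, 267ed1f, 28e4314, 41f44fe, 4de525e, 5ad3311, 6ba47f7, 6f6fa62, 7e23400, 943e5ff, a83ee9a, d9e9aad, f51f6b5}.
Reachable from 41f44fe: {267ed1f, 28e4314, 41f44fe, 6ba47f7, 7e23400, d9e9aad}.
In a83ee9a's history but not 41f44fe's: {1c3259e, 4de525e, 5ad3311, 6f6fa62, 943e5ff, a83ee9a, f51f6b5} — 7 commits.

7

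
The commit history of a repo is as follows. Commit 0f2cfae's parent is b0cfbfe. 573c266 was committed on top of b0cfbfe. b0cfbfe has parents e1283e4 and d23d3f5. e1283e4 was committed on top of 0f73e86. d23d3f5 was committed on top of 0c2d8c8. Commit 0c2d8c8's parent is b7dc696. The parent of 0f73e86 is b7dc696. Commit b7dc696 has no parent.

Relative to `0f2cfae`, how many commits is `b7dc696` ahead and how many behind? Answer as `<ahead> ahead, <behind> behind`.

Reachable from b7dc696: {b7dc696}.
Reachable from 0f2cfae: {0c2d8c8, 0f2cfae, 0f73e86, b0cfbfe, b7dc696, d23d3f5, e1283e4}.
Only in b7dc696's history (ahead): {} — 0.
Only in 0f2cfae's history (behind): {0c2d8c8, 0f2cfae, 0f73e86, b0cfbfe, d23d3f5, e1283e4} — 6.

0 ahead, 6 behind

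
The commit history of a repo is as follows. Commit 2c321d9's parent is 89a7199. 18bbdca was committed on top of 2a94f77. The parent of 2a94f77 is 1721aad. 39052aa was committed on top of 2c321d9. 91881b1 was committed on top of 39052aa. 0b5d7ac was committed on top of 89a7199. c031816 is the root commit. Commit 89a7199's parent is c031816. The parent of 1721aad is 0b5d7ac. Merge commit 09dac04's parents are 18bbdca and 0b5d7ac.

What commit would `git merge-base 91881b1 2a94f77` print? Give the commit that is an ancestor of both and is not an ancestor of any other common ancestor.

89a7199

Ancestors of 91881b1: {2c321d9, 39052aa, 89a7199, 91881b1, c031816}.
Ancestors of 2a94f77: {0b5d7ac, 1721aad, 2a94f77, 89a7199, c031816}.
Common ancestors: {89a7199, c031816}.
Among these, 89a7199 is not an ancestor of any other common ancestor — it is the merge base.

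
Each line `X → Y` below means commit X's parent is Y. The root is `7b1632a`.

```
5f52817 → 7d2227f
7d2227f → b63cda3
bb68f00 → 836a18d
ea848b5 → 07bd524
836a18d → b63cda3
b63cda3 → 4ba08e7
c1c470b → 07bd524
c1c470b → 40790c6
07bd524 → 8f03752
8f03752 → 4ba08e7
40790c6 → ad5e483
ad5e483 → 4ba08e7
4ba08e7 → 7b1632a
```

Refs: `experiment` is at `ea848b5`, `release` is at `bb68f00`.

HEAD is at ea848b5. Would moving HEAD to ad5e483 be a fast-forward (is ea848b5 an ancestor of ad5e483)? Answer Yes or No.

A fast-forward from ea848b5 to ad5e483 is possible iff ea848b5 is an ancestor of ad5e483.
Ancestors of ad5e483: {4ba08e7, 7b1632a, ad5e483}.
ea848b5 is not among them, so fast-forward is not possible.

No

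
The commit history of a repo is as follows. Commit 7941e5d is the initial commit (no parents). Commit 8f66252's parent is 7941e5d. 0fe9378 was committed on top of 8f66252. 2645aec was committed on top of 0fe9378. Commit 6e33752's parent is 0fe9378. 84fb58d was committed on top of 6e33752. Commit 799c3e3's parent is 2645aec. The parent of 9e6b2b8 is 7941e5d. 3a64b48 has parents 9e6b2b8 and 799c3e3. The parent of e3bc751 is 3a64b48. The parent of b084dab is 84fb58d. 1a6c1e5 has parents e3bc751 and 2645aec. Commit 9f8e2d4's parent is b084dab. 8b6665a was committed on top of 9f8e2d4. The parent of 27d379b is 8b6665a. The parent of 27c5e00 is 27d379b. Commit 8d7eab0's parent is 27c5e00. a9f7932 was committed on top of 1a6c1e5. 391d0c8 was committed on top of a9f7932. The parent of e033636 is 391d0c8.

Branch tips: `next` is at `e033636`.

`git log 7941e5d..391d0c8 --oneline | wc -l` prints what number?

10

Reachable from 391d0c8: {0fe9378, 1a6c1e5, 2645aec, 391d0c8, 3a64b48, 7941e5d, 799c3e3, 8f66252, 9e6b2b8, a9f7932, e3bc751}.
Reachable from 7941e5d: {7941e5d}.
In 391d0c8's history but not 7941e5d's: {0fe9378, 1a6c1e5, 2645aec, 391d0c8, 3a64b48, 799c3e3, 8f66252, 9e6b2b8, a9f7932, e3bc751} — 10 commits.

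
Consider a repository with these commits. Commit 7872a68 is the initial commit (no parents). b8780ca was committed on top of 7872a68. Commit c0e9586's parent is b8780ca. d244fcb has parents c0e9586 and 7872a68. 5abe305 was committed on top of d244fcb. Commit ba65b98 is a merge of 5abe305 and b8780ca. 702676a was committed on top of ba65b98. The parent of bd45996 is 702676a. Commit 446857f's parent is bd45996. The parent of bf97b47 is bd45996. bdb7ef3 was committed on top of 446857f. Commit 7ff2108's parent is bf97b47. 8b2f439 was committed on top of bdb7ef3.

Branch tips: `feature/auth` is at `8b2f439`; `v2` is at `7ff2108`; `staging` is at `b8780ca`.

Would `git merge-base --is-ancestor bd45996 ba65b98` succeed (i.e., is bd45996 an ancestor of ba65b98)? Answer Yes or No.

No

Ancestors of ba65b98: {5abe305, 7872a68, b8780ca, ba65b98, c0e9586, d244fcb}.
bd45996 is not in that set, so it is not an ancestor of ba65b98.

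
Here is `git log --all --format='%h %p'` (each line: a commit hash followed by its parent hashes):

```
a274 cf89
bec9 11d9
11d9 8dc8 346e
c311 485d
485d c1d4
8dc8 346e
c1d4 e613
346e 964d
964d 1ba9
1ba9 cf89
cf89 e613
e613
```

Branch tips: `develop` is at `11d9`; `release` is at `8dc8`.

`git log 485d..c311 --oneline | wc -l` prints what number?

Reachable from c311: {485d, c1d4, c311, e613}.
Reachable from 485d: {485d, c1d4, e613}.
In c311's history but not 485d's: {c311} — 1 commit.

1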